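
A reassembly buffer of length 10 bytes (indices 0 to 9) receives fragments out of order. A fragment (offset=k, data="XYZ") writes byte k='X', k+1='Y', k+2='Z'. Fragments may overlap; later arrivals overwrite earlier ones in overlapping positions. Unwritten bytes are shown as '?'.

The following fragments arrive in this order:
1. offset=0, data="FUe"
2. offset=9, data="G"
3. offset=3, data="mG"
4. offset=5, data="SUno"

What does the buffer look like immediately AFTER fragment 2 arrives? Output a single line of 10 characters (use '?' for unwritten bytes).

Fragment 1: offset=0 data="FUe" -> buffer=FUe???????
Fragment 2: offset=9 data="G" -> buffer=FUe??????G

Answer: FUe??????G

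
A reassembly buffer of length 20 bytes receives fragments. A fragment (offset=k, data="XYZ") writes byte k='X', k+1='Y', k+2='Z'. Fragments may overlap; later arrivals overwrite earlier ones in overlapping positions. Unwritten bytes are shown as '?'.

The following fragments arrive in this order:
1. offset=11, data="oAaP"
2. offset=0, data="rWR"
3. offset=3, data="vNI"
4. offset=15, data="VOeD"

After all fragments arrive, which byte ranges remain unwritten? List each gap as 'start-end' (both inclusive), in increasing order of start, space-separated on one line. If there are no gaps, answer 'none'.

Answer: 6-10 19-19

Derivation:
Fragment 1: offset=11 len=4
Fragment 2: offset=0 len=3
Fragment 3: offset=3 len=3
Fragment 4: offset=15 len=4
Gaps: 6-10 19-19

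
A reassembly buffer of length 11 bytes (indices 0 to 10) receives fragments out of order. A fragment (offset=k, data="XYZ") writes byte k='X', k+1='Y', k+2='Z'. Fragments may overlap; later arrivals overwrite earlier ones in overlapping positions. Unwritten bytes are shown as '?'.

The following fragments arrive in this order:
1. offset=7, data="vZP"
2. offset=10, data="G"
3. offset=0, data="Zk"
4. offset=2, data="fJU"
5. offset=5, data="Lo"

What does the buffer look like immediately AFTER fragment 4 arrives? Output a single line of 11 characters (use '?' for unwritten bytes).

Answer: ZkfJU??vZPG

Derivation:
Fragment 1: offset=7 data="vZP" -> buffer=???????vZP?
Fragment 2: offset=10 data="G" -> buffer=???????vZPG
Fragment 3: offset=0 data="Zk" -> buffer=Zk?????vZPG
Fragment 4: offset=2 data="fJU" -> buffer=ZkfJU??vZPG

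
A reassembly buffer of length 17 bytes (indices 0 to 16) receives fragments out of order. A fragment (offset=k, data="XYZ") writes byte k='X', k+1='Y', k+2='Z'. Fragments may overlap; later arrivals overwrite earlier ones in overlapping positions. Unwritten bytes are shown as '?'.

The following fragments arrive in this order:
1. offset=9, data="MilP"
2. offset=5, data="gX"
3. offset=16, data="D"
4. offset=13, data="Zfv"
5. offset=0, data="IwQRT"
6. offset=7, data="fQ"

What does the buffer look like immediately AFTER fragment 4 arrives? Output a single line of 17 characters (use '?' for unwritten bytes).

Answer: ?????gX??MilPZfvD

Derivation:
Fragment 1: offset=9 data="MilP" -> buffer=?????????MilP????
Fragment 2: offset=5 data="gX" -> buffer=?????gX??MilP????
Fragment 3: offset=16 data="D" -> buffer=?????gX??MilP???D
Fragment 4: offset=13 data="Zfv" -> buffer=?????gX??MilPZfvD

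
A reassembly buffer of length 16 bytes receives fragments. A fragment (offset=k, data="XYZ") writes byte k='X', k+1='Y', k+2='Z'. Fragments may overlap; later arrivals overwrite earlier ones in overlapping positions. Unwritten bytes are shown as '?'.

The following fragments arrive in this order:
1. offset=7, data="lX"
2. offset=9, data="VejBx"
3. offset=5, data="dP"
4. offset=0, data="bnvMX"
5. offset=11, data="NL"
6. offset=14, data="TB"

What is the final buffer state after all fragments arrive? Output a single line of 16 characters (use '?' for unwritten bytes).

Fragment 1: offset=7 data="lX" -> buffer=???????lX???????
Fragment 2: offset=9 data="VejBx" -> buffer=???????lXVejBx??
Fragment 3: offset=5 data="dP" -> buffer=?????dPlXVejBx??
Fragment 4: offset=0 data="bnvMX" -> buffer=bnvMXdPlXVejBx??
Fragment 5: offset=11 data="NL" -> buffer=bnvMXdPlXVeNLx??
Fragment 6: offset=14 data="TB" -> buffer=bnvMXdPlXVeNLxTB

Answer: bnvMXdPlXVeNLxTB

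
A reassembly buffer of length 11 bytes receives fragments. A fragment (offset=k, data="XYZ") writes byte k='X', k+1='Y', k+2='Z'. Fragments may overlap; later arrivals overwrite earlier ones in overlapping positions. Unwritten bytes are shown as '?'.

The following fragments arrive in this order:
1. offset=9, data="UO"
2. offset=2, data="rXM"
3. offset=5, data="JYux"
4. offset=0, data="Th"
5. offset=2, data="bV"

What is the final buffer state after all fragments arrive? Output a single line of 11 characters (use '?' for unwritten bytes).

Answer: ThbVMJYuxUO

Derivation:
Fragment 1: offset=9 data="UO" -> buffer=?????????UO
Fragment 2: offset=2 data="rXM" -> buffer=??rXM????UO
Fragment 3: offset=5 data="JYux" -> buffer=??rXMJYuxUO
Fragment 4: offset=0 data="Th" -> buffer=ThrXMJYuxUO
Fragment 5: offset=2 data="bV" -> buffer=ThbVMJYuxUO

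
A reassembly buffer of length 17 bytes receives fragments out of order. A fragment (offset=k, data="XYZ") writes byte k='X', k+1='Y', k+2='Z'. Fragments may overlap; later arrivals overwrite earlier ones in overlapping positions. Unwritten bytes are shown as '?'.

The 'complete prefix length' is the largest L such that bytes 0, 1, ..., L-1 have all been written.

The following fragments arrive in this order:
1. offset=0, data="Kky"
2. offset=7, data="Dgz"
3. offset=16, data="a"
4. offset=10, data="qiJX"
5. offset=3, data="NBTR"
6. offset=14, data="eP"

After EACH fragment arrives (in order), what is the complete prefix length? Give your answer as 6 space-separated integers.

Fragment 1: offset=0 data="Kky" -> buffer=Kky?????????????? -> prefix_len=3
Fragment 2: offset=7 data="Dgz" -> buffer=Kky????Dgz??????? -> prefix_len=3
Fragment 3: offset=16 data="a" -> buffer=Kky????Dgz??????a -> prefix_len=3
Fragment 4: offset=10 data="qiJX" -> buffer=Kky????DgzqiJX??a -> prefix_len=3
Fragment 5: offset=3 data="NBTR" -> buffer=KkyNBTRDgzqiJX??a -> prefix_len=14
Fragment 6: offset=14 data="eP" -> buffer=KkyNBTRDgzqiJXePa -> prefix_len=17

Answer: 3 3 3 3 14 17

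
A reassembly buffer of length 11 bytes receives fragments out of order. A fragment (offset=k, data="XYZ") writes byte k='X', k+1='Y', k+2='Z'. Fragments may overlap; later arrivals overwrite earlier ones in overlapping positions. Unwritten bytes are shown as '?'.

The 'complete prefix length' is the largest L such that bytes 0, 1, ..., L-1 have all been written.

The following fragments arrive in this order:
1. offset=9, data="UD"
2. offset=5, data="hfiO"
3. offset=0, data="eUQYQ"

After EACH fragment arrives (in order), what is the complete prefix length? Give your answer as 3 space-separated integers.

Fragment 1: offset=9 data="UD" -> buffer=?????????UD -> prefix_len=0
Fragment 2: offset=5 data="hfiO" -> buffer=?????hfiOUD -> prefix_len=0
Fragment 3: offset=0 data="eUQYQ" -> buffer=eUQYQhfiOUD -> prefix_len=11

Answer: 0 0 11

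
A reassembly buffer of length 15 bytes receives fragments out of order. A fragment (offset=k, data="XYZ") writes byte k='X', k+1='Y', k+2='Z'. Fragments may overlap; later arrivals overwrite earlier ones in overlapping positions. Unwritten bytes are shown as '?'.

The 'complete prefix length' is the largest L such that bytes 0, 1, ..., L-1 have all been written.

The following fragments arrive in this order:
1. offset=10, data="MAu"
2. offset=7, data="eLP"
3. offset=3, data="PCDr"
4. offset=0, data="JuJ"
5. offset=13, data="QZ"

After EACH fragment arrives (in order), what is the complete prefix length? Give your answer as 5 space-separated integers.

Fragment 1: offset=10 data="MAu" -> buffer=??????????MAu?? -> prefix_len=0
Fragment 2: offset=7 data="eLP" -> buffer=???????eLPMAu?? -> prefix_len=0
Fragment 3: offset=3 data="PCDr" -> buffer=???PCDreLPMAu?? -> prefix_len=0
Fragment 4: offset=0 data="JuJ" -> buffer=JuJPCDreLPMAu?? -> prefix_len=13
Fragment 5: offset=13 data="QZ" -> buffer=JuJPCDreLPMAuQZ -> prefix_len=15

Answer: 0 0 0 13 15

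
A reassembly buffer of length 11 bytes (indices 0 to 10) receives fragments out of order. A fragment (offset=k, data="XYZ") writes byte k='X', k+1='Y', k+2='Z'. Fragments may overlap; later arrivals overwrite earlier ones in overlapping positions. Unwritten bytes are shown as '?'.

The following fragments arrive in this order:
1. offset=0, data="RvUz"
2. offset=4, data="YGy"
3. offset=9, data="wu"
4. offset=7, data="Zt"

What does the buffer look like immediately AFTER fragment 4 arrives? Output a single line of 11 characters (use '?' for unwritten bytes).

Fragment 1: offset=0 data="RvUz" -> buffer=RvUz???????
Fragment 2: offset=4 data="YGy" -> buffer=RvUzYGy????
Fragment 3: offset=9 data="wu" -> buffer=RvUzYGy??wu
Fragment 4: offset=7 data="Zt" -> buffer=RvUzYGyZtwu

Answer: RvUzYGyZtwu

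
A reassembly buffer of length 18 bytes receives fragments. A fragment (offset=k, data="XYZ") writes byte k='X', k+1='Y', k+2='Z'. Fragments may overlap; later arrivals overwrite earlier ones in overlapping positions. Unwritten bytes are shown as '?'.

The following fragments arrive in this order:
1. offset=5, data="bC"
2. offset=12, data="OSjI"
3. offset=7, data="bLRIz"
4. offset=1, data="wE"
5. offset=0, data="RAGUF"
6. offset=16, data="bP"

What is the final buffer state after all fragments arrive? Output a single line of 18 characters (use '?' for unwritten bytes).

Fragment 1: offset=5 data="bC" -> buffer=?????bC???????????
Fragment 2: offset=12 data="OSjI" -> buffer=?????bC?????OSjI??
Fragment 3: offset=7 data="bLRIz" -> buffer=?????bCbLRIzOSjI??
Fragment 4: offset=1 data="wE" -> buffer=?wE??bCbLRIzOSjI??
Fragment 5: offset=0 data="RAGUF" -> buffer=RAGUFbCbLRIzOSjI??
Fragment 6: offset=16 data="bP" -> buffer=RAGUFbCbLRIzOSjIbP

Answer: RAGUFbCbLRIzOSjIbP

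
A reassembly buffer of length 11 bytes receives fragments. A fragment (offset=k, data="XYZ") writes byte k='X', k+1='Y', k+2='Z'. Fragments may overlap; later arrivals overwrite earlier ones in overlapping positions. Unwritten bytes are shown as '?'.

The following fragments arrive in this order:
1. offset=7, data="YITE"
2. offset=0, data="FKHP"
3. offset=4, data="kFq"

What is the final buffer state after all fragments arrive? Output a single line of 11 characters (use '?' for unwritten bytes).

Fragment 1: offset=7 data="YITE" -> buffer=???????YITE
Fragment 2: offset=0 data="FKHP" -> buffer=FKHP???YITE
Fragment 3: offset=4 data="kFq" -> buffer=FKHPkFqYITE

Answer: FKHPkFqYITE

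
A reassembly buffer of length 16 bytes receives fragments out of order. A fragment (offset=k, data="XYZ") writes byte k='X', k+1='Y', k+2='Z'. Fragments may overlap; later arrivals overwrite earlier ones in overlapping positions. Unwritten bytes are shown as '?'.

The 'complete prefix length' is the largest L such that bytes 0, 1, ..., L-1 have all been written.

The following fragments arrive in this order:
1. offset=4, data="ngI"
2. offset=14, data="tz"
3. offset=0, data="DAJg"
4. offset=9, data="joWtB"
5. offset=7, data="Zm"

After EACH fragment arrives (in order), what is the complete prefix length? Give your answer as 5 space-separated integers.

Fragment 1: offset=4 data="ngI" -> buffer=????ngI????????? -> prefix_len=0
Fragment 2: offset=14 data="tz" -> buffer=????ngI???????tz -> prefix_len=0
Fragment 3: offset=0 data="DAJg" -> buffer=DAJgngI???????tz -> prefix_len=7
Fragment 4: offset=9 data="joWtB" -> buffer=DAJgngI??joWtBtz -> prefix_len=7
Fragment 5: offset=7 data="Zm" -> buffer=DAJgngIZmjoWtBtz -> prefix_len=16

Answer: 0 0 7 7 16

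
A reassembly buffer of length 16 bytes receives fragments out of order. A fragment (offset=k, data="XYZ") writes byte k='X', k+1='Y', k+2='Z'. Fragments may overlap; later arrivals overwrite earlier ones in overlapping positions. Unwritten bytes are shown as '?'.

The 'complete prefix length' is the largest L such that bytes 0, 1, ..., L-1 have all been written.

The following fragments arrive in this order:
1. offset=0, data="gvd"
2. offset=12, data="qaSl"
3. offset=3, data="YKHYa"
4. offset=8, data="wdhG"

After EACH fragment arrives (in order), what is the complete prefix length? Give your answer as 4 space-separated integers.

Answer: 3 3 8 16

Derivation:
Fragment 1: offset=0 data="gvd" -> buffer=gvd????????????? -> prefix_len=3
Fragment 2: offset=12 data="qaSl" -> buffer=gvd?????????qaSl -> prefix_len=3
Fragment 3: offset=3 data="YKHYa" -> buffer=gvdYKHYa????qaSl -> prefix_len=8
Fragment 4: offset=8 data="wdhG" -> buffer=gvdYKHYawdhGqaSl -> prefix_len=16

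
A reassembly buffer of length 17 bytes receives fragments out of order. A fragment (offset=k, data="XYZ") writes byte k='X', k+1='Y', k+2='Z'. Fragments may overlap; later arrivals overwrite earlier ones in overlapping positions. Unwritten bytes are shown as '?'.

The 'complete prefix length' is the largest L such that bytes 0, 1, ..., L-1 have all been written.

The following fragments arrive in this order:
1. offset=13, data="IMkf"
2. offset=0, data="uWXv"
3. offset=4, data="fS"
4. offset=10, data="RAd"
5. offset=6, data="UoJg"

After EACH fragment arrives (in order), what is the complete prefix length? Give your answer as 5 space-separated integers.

Fragment 1: offset=13 data="IMkf" -> buffer=?????????????IMkf -> prefix_len=0
Fragment 2: offset=0 data="uWXv" -> buffer=uWXv?????????IMkf -> prefix_len=4
Fragment 3: offset=4 data="fS" -> buffer=uWXvfS???????IMkf -> prefix_len=6
Fragment 4: offset=10 data="RAd" -> buffer=uWXvfS????RAdIMkf -> prefix_len=6
Fragment 5: offset=6 data="UoJg" -> buffer=uWXvfSUoJgRAdIMkf -> prefix_len=17

Answer: 0 4 6 6 17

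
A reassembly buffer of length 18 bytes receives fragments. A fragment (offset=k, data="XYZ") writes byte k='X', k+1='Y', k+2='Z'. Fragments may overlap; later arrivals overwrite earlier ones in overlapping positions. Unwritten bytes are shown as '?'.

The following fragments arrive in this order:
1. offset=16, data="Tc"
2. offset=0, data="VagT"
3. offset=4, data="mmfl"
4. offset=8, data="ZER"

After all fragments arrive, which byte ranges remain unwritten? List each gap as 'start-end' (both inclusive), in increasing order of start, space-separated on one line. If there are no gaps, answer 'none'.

Answer: 11-15

Derivation:
Fragment 1: offset=16 len=2
Fragment 2: offset=0 len=4
Fragment 3: offset=4 len=4
Fragment 4: offset=8 len=3
Gaps: 11-15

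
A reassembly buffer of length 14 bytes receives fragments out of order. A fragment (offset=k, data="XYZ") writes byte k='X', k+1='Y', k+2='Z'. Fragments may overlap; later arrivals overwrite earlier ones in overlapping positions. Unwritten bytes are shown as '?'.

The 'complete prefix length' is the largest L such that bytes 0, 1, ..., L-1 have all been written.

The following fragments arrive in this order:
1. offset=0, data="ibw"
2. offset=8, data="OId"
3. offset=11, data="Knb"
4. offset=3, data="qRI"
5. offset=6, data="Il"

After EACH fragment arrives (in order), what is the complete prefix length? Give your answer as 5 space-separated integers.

Fragment 1: offset=0 data="ibw" -> buffer=ibw??????????? -> prefix_len=3
Fragment 2: offset=8 data="OId" -> buffer=ibw?????OId??? -> prefix_len=3
Fragment 3: offset=11 data="Knb" -> buffer=ibw?????OIdKnb -> prefix_len=3
Fragment 4: offset=3 data="qRI" -> buffer=ibwqRI??OIdKnb -> prefix_len=6
Fragment 5: offset=6 data="Il" -> buffer=ibwqRIIlOIdKnb -> prefix_len=14

Answer: 3 3 3 6 14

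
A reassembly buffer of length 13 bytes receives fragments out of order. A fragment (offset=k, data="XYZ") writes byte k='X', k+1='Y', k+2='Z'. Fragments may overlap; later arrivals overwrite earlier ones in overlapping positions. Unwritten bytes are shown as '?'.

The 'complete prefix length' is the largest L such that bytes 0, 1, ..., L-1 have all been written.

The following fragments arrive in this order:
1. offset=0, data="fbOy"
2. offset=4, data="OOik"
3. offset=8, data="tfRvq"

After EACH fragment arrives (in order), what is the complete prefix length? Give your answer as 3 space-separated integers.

Fragment 1: offset=0 data="fbOy" -> buffer=fbOy????????? -> prefix_len=4
Fragment 2: offset=4 data="OOik" -> buffer=fbOyOOik????? -> prefix_len=8
Fragment 3: offset=8 data="tfRvq" -> buffer=fbOyOOiktfRvq -> prefix_len=13

Answer: 4 8 13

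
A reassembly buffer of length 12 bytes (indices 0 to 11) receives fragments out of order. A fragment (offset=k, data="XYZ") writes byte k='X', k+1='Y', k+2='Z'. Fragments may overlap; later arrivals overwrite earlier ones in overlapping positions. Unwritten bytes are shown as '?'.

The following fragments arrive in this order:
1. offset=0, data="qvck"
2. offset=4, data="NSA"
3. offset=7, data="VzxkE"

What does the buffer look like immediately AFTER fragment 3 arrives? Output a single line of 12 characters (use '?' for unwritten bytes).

Answer: qvckNSAVzxkE

Derivation:
Fragment 1: offset=0 data="qvck" -> buffer=qvck????????
Fragment 2: offset=4 data="NSA" -> buffer=qvckNSA?????
Fragment 3: offset=7 data="VzxkE" -> buffer=qvckNSAVzxkE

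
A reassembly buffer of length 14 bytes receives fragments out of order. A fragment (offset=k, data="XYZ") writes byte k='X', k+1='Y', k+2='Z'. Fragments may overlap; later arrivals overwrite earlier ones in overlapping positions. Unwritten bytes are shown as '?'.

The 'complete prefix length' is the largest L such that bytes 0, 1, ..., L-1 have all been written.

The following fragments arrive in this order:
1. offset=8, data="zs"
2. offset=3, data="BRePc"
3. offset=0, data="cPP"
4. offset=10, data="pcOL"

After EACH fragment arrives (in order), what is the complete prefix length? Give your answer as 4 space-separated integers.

Answer: 0 0 10 14

Derivation:
Fragment 1: offset=8 data="zs" -> buffer=????????zs???? -> prefix_len=0
Fragment 2: offset=3 data="BRePc" -> buffer=???BRePczs???? -> prefix_len=0
Fragment 3: offset=0 data="cPP" -> buffer=cPPBRePczs???? -> prefix_len=10
Fragment 4: offset=10 data="pcOL" -> buffer=cPPBRePczspcOL -> prefix_len=14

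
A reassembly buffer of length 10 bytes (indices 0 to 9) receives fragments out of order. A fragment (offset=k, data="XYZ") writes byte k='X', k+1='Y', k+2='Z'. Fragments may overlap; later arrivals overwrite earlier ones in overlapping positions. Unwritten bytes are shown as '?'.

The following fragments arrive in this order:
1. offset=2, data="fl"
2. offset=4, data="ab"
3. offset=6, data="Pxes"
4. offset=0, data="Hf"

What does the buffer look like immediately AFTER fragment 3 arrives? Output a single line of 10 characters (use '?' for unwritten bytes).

Fragment 1: offset=2 data="fl" -> buffer=??fl??????
Fragment 2: offset=4 data="ab" -> buffer=??flab????
Fragment 3: offset=6 data="Pxes" -> buffer=??flabPxes

Answer: ??flabPxes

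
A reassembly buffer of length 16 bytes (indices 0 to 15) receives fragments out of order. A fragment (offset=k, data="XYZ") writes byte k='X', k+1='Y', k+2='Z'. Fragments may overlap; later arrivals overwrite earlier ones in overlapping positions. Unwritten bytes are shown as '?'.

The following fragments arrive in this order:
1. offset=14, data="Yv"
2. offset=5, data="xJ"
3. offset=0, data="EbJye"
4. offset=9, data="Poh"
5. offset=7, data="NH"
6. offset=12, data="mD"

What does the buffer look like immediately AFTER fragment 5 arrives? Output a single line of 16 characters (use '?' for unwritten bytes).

Answer: EbJyexJNHPoh??Yv

Derivation:
Fragment 1: offset=14 data="Yv" -> buffer=??????????????Yv
Fragment 2: offset=5 data="xJ" -> buffer=?????xJ???????Yv
Fragment 3: offset=0 data="EbJye" -> buffer=EbJyexJ???????Yv
Fragment 4: offset=9 data="Poh" -> buffer=EbJyexJ??Poh??Yv
Fragment 5: offset=7 data="NH" -> buffer=EbJyexJNHPoh??Yv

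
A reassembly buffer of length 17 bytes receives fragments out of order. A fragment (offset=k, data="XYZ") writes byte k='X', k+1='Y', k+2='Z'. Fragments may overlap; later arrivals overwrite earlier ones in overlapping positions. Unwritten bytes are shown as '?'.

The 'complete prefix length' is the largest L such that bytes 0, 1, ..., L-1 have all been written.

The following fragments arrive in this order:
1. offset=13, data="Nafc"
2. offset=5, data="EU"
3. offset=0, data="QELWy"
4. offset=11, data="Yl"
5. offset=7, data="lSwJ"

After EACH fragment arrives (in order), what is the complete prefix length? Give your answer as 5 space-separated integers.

Fragment 1: offset=13 data="Nafc" -> buffer=?????????????Nafc -> prefix_len=0
Fragment 2: offset=5 data="EU" -> buffer=?????EU??????Nafc -> prefix_len=0
Fragment 3: offset=0 data="QELWy" -> buffer=QELWyEU??????Nafc -> prefix_len=7
Fragment 4: offset=11 data="Yl" -> buffer=QELWyEU????YlNafc -> prefix_len=7
Fragment 5: offset=7 data="lSwJ" -> buffer=QELWyEUlSwJYlNafc -> prefix_len=17

Answer: 0 0 7 7 17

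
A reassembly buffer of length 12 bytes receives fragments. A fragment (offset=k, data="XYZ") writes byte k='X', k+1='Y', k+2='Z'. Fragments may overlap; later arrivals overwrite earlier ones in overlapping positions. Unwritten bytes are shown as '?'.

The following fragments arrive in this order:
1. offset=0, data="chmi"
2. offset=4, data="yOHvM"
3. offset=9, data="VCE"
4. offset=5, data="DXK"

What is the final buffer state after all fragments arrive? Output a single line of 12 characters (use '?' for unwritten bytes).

Fragment 1: offset=0 data="chmi" -> buffer=chmi????????
Fragment 2: offset=4 data="yOHvM" -> buffer=chmiyOHvM???
Fragment 3: offset=9 data="VCE" -> buffer=chmiyOHvMVCE
Fragment 4: offset=5 data="DXK" -> buffer=chmiyDXKMVCE

Answer: chmiyDXKMVCE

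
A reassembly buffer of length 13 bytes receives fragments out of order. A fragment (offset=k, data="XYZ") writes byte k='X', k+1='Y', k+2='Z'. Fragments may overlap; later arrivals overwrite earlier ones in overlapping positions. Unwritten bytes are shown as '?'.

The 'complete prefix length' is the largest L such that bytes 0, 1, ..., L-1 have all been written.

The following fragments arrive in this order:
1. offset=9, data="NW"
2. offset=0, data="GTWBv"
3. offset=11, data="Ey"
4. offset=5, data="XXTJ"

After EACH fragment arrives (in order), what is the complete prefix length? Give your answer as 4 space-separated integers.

Fragment 1: offset=9 data="NW" -> buffer=?????????NW?? -> prefix_len=0
Fragment 2: offset=0 data="GTWBv" -> buffer=GTWBv????NW?? -> prefix_len=5
Fragment 3: offset=11 data="Ey" -> buffer=GTWBv????NWEy -> prefix_len=5
Fragment 4: offset=5 data="XXTJ" -> buffer=GTWBvXXTJNWEy -> prefix_len=13

Answer: 0 5 5 13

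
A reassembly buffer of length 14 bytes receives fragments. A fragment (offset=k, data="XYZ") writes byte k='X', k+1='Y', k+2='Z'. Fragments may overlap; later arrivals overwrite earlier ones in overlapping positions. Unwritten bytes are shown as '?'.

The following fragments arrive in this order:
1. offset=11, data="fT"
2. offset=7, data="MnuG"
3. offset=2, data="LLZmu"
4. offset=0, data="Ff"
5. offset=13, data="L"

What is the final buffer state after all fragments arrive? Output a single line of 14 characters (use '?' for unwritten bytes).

Fragment 1: offset=11 data="fT" -> buffer=???????????fT?
Fragment 2: offset=7 data="MnuG" -> buffer=???????MnuGfT?
Fragment 3: offset=2 data="LLZmu" -> buffer=??LLZmuMnuGfT?
Fragment 4: offset=0 data="Ff" -> buffer=FfLLZmuMnuGfT?
Fragment 5: offset=13 data="L" -> buffer=FfLLZmuMnuGfTL

Answer: FfLLZmuMnuGfTL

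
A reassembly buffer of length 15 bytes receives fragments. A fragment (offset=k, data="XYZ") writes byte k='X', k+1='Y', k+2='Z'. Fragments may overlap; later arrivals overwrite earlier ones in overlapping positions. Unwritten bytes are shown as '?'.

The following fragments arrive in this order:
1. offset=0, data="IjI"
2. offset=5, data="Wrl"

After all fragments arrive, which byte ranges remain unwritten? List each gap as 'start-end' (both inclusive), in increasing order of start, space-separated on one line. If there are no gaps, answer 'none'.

Fragment 1: offset=0 len=3
Fragment 2: offset=5 len=3
Gaps: 3-4 8-14

Answer: 3-4 8-14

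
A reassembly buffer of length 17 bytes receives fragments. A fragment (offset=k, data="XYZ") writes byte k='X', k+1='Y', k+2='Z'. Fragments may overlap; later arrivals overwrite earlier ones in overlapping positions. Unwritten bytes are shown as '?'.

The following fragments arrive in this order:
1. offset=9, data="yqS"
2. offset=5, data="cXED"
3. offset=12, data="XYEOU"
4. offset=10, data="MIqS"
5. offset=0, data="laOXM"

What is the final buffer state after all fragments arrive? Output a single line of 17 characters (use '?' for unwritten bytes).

Fragment 1: offset=9 data="yqS" -> buffer=?????????yqS?????
Fragment 2: offset=5 data="cXED" -> buffer=?????cXEDyqS?????
Fragment 3: offset=12 data="XYEOU" -> buffer=?????cXEDyqSXYEOU
Fragment 4: offset=10 data="MIqS" -> buffer=?????cXEDyMIqSEOU
Fragment 5: offset=0 data="laOXM" -> buffer=laOXMcXEDyMIqSEOU

Answer: laOXMcXEDyMIqSEOU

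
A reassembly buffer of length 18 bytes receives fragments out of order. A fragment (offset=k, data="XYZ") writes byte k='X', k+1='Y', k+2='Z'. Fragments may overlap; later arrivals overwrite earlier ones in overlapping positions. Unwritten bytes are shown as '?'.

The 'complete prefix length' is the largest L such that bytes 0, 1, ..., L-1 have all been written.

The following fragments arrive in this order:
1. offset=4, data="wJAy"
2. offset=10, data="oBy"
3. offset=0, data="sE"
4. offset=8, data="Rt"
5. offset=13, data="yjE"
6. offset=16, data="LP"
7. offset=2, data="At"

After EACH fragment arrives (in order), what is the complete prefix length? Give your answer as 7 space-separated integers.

Answer: 0 0 2 2 2 2 18

Derivation:
Fragment 1: offset=4 data="wJAy" -> buffer=????wJAy?????????? -> prefix_len=0
Fragment 2: offset=10 data="oBy" -> buffer=????wJAy??oBy????? -> prefix_len=0
Fragment 3: offset=0 data="sE" -> buffer=sE??wJAy??oBy????? -> prefix_len=2
Fragment 4: offset=8 data="Rt" -> buffer=sE??wJAyRtoBy????? -> prefix_len=2
Fragment 5: offset=13 data="yjE" -> buffer=sE??wJAyRtoByyjE?? -> prefix_len=2
Fragment 6: offset=16 data="LP" -> buffer=sE??wJAyRtoByyjELP -> prefix_len=2
Fragment 7: offset=2 data="At" -> buffer=sEAtwJAyRtoByyjELP -> prefix_len=18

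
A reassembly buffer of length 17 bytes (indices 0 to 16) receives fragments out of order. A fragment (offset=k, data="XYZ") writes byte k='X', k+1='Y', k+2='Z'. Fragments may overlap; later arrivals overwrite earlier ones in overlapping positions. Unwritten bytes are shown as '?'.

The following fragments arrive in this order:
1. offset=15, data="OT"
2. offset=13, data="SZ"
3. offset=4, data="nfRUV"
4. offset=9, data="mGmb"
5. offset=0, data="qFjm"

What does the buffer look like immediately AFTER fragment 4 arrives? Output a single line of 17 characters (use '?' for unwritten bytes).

Answer: ????nfRUVmGmbSZOT

Derivation:
Fragment 1: offset=15 data="OT" -> buffer=???????????????OT
Fragment 2: offset=13 data="SZ" -> buffer=?????????????SZOT
Fragment 3: offset=4 data="nfRUV" -> buffer=????nfRUV????SZOT
Fragment 4: offset=9 data="mGmb" -> buffer=????nfRUVmGmbSZOT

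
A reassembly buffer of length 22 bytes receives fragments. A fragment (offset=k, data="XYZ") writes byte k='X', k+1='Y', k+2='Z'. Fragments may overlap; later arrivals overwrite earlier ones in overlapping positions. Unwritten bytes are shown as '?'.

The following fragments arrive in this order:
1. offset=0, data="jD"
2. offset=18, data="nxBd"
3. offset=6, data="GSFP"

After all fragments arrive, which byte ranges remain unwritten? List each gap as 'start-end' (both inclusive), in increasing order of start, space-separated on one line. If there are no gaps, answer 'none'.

Answer: 2-5 10-17

Derivation:
Fragment 1: offset=0 len=2
Fragment 2: offset=18 len=4
Fragment 3: offset=6 len=4
Gaps: 2-5 10-17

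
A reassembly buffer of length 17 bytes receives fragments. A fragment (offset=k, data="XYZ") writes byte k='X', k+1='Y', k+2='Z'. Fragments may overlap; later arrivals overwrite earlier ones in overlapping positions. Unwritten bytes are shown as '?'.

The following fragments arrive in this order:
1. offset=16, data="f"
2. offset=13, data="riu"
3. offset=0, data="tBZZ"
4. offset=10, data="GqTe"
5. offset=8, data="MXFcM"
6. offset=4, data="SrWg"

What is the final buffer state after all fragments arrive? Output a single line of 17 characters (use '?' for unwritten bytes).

Fragment 1: offset=16 data="f" -> buffer=????????????????f
Fragment 2: offset=13 data="riu" -> buffer=?????????????riuf
Fragment 3: offset=0 data="tBZZ" -> buffer=tBZZ?????????riuf
Fragment 4: offset=10 data="GqTe" -> buffer=tBZZ??????GqTeiuf
Fragment 5: offset=8 data="MXFcM" -> buffer=tBZZ????MXFcMeiuf
Fragment 6: offset=4 data="SrWg" -> buffer=tBZZSrWgMXFcMeiuf

Answer: tBZZSrWgMXFcMeiuf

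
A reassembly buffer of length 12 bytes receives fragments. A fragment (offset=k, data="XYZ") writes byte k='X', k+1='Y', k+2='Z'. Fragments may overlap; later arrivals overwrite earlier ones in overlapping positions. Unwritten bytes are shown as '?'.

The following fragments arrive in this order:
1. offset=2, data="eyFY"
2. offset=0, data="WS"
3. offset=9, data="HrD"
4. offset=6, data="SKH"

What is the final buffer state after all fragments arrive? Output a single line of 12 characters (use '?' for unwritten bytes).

Answer: WSeyFYSKHHrD

Derivation:
Fragment 1: offset=2 data="eyFY" -> buffer=??eyFY??????
Fragment 2: offset=0 data="WS" -> buffer=WSeyFY??????
Fragment 3: offset=9 data="HrD" -> buffer=WSeyFY???HrD
Fragment 4: offset=6 data="SKH" -> buffer=WSeyFYSKHHrD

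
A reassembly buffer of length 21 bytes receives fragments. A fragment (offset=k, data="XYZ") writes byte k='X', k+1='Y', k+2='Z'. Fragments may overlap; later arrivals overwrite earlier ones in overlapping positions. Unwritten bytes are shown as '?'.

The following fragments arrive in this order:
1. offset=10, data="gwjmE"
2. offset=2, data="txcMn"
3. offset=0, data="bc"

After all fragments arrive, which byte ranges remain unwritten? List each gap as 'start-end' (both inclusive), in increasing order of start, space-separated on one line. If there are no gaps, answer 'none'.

Fragment 1: offset=10 len=5
Fragment 2: offset=2 len=5
Fragment 3: offset=0 len=2
Gaps: 7-9 15-20

Answer: 7-9 15-20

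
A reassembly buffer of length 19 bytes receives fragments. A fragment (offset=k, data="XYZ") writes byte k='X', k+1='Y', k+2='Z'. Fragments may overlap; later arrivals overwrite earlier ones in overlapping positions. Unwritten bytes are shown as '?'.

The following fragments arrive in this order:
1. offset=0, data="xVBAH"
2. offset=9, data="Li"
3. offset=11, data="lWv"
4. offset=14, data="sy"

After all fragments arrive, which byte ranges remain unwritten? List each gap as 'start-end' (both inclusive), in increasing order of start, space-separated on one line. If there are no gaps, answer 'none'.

Fragment 1: offset=0 len=5
Fragment 2: offset=9 len=2
Fragment 3: offset=11 len=3
Fragment 4: offset=14 len=2
Gaps: 5-8 16-18

Answer: 5-8 16-18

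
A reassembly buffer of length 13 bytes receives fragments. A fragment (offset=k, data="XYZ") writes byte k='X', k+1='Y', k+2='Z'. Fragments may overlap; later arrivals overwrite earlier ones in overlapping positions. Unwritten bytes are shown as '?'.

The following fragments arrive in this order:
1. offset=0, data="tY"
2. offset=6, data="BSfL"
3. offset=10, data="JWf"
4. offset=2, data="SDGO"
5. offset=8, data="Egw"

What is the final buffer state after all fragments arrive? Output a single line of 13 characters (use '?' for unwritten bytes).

Answer: tYSDGOBSEgwWf

Derivation:
Fragment 1: offset=0 data="tY" -> buffer=tY???????????
Fragment 2: offset=6 data="BSfL" -> buffer=tY????BSfL???
Fragment 3: offset=10 data="JWf" -> buffer=tY????BSfLJWf
Fragment 4: offset=2 data="SDGO" -> buffer=tYSDGOBSfLJWf
Fragment 5: offset=8 data="Egw" -> buffer=tYSDGOBSEgwWf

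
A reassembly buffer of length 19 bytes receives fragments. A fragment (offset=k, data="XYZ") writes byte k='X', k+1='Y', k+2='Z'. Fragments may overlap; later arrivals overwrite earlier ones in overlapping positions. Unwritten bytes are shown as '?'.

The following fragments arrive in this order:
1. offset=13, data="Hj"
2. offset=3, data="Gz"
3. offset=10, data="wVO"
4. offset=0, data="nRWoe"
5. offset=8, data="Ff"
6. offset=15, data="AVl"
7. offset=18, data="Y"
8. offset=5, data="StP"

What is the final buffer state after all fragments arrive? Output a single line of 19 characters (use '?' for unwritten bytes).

Answer: nRWoeStPFfwVOHjAVlY

Derivation:
Fragment 1: offset=13 data="Hj" -> buffer=?????????????Hj????
Fragment 2: offset=3 data="Gz" -> buffer=???Gz????????Hj????
Fragment 3: offset=10 data="wVO" -> buffer=???Gz?????wVOHj????
Fragment 4: offset=0 data="nRWoe" -> buffer=nRWoe?????wVOHj????
Fragment 5: offset=8 data="Ff" -> buffer=nRWoe???FfwVOHj????
Fragment 6: offset=15 data="AVl" -> buffer=nRWoe???FfwVOHjAVl?
Fragment 7: offset=18 data="Y" -> buffer=nRWoe???FfwVOHjAVlY
Fragment 8: offset=5 data="StP" -> buffer=nRWoeStPFfwVOHjAVlY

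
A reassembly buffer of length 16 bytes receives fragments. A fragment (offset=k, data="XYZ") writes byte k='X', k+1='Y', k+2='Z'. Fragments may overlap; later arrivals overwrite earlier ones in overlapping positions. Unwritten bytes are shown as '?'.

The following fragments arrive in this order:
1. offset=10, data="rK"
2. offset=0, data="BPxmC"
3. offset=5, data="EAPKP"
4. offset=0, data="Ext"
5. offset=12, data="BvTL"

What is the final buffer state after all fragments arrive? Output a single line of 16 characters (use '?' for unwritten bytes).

Answer: ExtmCEAPKPrKBvTL

Derivation:
Fragment 1: offset=10 data="rK" -> buffer=??????????rK????
Fragment 2: offset=0 data="BPxmC" -> buffer=BPxmC?????rK????
Fragment 3: offset=5 data="EAPKP" -> buffer=BPxmCEAPKPrK????
Fragment 4: offset=0 data="Ext" -> buffer=ExtmCEAPKPrK????
Fragment 5: offset=12 data="BvTL" -> buffer=ExtmCEAPKPrKBvTL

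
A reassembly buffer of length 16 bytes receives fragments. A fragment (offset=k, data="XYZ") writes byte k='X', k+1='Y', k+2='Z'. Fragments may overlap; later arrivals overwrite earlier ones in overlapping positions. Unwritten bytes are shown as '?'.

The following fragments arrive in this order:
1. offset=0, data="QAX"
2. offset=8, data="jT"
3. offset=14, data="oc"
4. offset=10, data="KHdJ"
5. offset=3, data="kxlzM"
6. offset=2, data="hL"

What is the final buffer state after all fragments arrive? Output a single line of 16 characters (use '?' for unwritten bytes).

Fragment 1: offset=0 data="QAX" -> buffer=QAX?????????????
Fragment 2: offset=8 data="jT" -> buffer=QAX?????jT??????
Fragment 3: offset=14 data="oc" -> buffer=QAX?????jT????oc
Fragment 4: offset=10 data="KHdJ" -> buffer=QAX?????jTKHdJoc
Fragment 5: offset=3 data="kxlzM" -> buffer=QAXkxlzMjTKHdJoc
Fragment 6: offset=2 data="hL" -> buffer=QAhLxlzMjTKHdJoc

Answer: QAhLxlzMjTKHdJoc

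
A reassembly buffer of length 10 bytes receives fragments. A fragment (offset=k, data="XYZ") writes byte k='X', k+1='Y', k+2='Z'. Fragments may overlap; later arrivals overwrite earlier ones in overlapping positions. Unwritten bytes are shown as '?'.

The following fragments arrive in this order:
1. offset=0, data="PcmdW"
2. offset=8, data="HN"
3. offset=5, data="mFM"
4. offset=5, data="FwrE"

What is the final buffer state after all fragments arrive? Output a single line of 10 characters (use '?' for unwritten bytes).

Answer: PcmdWFwrEN

Derivation:
Fragment 1: offset=0 data="PcmdW" -> buffer=PcmdW?????
Fragment 2: offset=8 data="HN" -> buffer=PcmdW???HN
Fragment 3: offset=5 data="mFM" -> buffer=PcmdWmFMHN
Fragment 4: offset=5 data="FwrE" -> buffer=PcmdWFwrEN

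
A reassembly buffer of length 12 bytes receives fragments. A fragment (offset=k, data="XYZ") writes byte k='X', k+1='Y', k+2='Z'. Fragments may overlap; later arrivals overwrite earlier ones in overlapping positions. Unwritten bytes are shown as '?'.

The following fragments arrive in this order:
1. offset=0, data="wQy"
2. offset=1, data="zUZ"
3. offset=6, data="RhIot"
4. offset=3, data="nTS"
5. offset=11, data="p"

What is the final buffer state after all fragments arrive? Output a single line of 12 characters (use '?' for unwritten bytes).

Fragment 1: offset=0 data="wQy" -> buffer=wQy?????????
Fragment 2: offset=1 data="zUZ" -> buffer=wzUZ????????
Fragment 3: offset=6 data="RhIot" -> buffer=wzUZ??RhIot?
Fragment 4: offset=3 data="nTS" -> buffer=wzUnTSRhIot?
Fragment 5: offset=11 data="p" -> buffer=wzUnTSRhIotp

Answer: wzUnTSRhIotp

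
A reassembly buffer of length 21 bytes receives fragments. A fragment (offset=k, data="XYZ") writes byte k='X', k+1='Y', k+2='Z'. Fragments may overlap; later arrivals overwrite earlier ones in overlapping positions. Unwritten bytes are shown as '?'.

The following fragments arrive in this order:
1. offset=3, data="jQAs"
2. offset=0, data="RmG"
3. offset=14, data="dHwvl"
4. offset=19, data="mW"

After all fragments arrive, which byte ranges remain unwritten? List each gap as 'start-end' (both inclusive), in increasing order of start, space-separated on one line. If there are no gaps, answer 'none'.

Answer: 7-13

Derivation:
Fragment 1: offset=3 len=4
Fragment 2: offset=0 len=3
Fragment 3: offset=14 len=5
Fragment 4: offset=19 len=2
Gaps: 7-13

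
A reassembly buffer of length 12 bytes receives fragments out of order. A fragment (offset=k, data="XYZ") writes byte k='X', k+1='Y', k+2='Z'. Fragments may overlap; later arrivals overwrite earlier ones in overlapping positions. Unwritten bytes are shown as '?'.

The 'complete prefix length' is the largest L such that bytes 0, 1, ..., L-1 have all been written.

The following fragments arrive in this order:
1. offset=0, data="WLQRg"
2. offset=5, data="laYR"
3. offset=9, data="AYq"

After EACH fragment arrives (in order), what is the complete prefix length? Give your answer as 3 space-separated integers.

Answer: 5 9 12

Derivation:
Fragment 1: offset=0 data="WLQRg" -> buffer=WLQRg??????? -> prefix_len=5
Fragment 2: offset=5 data="laYR" -> buffer=WLQRglaYR??? -> prefix_len=9
Fragment 3: offset=9 data="AYq" -> buffer=WLQRglaYRAYq -> prefix_len=12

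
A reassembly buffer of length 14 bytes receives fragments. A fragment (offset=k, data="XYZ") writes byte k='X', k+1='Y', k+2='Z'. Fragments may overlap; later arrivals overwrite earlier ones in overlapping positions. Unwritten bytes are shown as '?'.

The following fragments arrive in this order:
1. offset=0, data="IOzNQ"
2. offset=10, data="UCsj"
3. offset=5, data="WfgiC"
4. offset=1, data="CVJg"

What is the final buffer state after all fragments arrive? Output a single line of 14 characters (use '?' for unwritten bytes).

Fragment 1: offset=0 data="IOzNQ" -> buffer=IOzNQ?????????
Fragment 2: offset=10 data="UCsj" -> buffer=IOzNQ?????UCsj
Fragment 3: offset=5 data="WfgiC" -> buffer=IOzNQWfgiCUCsj
Fragment 4: offset=1 data="CVJg" -> buffer=ICVJgWfgiCUCsj

Answer: ICVJgWfgiCUCsj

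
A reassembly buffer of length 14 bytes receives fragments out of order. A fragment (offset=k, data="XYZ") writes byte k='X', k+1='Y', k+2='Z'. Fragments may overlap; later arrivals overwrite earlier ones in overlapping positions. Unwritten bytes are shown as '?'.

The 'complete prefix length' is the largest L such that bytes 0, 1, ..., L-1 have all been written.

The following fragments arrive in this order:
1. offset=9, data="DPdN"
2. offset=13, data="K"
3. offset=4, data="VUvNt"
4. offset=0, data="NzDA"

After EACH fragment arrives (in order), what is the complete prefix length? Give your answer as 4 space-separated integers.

Answer: 0 0 0 14

Derivation:
Fragment 1: offset=9 data="DPdN" -> buffer=?????????DPdN? -> prefix_len=0
Fragment 2: offset=13 data="K" -> buffer=?????????DPdNK -> prefix_len=0
Fragment 3: offset=4 data="VUvNt" -> buffer=????VUvNtDPdNK -> prefix_len=0
Fragment 4: offset=0 data="NzDA" -> buffer=NzDAVUvNtDPdNK -> prefix_len=14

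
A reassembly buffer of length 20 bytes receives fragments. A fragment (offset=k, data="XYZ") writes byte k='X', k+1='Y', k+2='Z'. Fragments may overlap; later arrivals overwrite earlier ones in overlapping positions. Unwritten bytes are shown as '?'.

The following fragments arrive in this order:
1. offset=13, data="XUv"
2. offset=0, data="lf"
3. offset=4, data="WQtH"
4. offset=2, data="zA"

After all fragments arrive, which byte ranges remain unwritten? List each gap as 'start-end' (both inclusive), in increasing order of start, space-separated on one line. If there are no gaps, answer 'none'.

Fragment 1: offset=13 len=3
Fragment 2: offset=0 len=2
Fragment 3: offset=4 len=4
Fragment 4: offset=2 len=2
Gaps: 8-12 16-19

Answer: 8-12 16-19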